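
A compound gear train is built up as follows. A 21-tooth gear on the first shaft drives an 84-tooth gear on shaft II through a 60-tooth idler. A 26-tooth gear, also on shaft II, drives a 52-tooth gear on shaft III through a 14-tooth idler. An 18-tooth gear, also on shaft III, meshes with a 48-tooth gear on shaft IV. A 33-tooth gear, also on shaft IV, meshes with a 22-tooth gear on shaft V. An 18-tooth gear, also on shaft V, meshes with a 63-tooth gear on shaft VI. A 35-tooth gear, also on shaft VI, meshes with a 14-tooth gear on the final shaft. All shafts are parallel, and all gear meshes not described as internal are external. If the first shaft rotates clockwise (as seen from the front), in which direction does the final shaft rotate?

clockwise

the first shaft → shaft II: driver → idler → driven is 2 external meshes, 2 reversals → CW.
shaft II → shaft III: driver → idler → driven is 2 external meshes, 2 reversals → CW.
shaft III → shaft IV: external mesh, 1 reversal → CCW.
shaft IV → shaft V: external mesh, 1 reversal → CW.
shaft V → shaft VI: external mesh, 1 reversal → CCW.
shaft VI → the final shaft: external mesh, 1 reversal → CW.
8 reversals in total — an even number — so the final shaft turns the same way as the first shaft.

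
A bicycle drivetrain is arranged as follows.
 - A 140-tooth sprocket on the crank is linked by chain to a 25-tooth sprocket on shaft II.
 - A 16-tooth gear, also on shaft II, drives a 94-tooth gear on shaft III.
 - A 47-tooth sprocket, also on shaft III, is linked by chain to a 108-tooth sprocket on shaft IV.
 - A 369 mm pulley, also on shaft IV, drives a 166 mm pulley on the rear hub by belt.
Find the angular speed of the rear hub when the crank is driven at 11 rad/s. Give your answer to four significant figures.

Chain: ratio = 25/140 = 0.17857, so shaft II turns at 11 / 0.17857 = 61.6 rad/s.
Gear mesh: ratio = 94/16 = 5.875, so shaft III turns at 61.6 / 5.875 = 10.485 rad/s.
Chain: ratio = 108/47 = 2.2979, so shaft IV turns at 10.485 / 2.2979 = 4.563 rad/s.
Belt: ratio = 166/369 = 0.44986, so the rear hub turns at 4.563 / 0.44986 = 10.143 rad/s.

10.14 rad/s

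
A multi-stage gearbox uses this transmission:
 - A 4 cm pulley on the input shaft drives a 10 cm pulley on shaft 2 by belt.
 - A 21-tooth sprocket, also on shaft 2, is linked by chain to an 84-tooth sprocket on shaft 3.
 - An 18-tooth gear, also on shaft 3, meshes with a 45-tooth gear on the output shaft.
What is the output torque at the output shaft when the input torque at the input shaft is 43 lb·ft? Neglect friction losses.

Belt: ratio = 10/4 = 2.5; torque at shaft 2 = 43 × 2.5 = 107.5 lb·ft.
Chain: ratio = 84/21 = 4; torque at shaft 3 = 107.5 × 4 = 430 lb·ft.
Gear mesh: ratio = 45/18 = 2.5; torque at the output shaft = 430 × 2.5 = 1075 lb·ft.

1075 lb·ft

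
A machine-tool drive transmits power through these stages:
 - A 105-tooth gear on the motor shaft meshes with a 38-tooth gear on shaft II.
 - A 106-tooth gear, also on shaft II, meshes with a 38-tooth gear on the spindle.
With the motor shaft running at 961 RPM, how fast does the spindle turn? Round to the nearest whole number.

7407 RPM

the motor shaft → shaft II (gear mesh, 38/105): 961 ÷ 0.3619 = 2655.4 RPM
shaft II → the spindle (gear mesh, 38/106): 2655.4 ÷ 0.35849 = 7407.2 RPM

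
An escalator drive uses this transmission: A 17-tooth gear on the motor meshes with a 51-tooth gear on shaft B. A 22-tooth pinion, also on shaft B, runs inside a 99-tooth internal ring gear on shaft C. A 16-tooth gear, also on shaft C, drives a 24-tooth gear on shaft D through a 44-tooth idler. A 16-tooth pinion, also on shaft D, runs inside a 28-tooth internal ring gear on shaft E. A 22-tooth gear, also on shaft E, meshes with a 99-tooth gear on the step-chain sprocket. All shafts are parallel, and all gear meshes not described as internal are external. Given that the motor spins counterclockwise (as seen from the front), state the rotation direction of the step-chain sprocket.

counterclockwise

the motor → shaft B: external mesh, 1 reversal → CW.
shaft B → shaft C: internal mesh, same direction → CW.
shaft C → shaft D: driver → idler → driven is 2 external meshes, 2 reversals → CW.
shaft D → shaft E: internal mesh, same direction → CW.
shaft E → the step-chain sprocket: external mesh, 1 reversal → CCW.
4 reversals in total — an even number — so the step-chain sprocket turns the same way as the motor.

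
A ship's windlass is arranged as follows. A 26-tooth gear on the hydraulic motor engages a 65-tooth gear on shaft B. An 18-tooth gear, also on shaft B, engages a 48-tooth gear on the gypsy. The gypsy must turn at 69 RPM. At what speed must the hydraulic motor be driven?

460 RPM

Overall ratio R = 2.5 × 2.6667 = 6.6667.
Required input speed = output speed × R = 69 × 6.6667 = 460 RPM.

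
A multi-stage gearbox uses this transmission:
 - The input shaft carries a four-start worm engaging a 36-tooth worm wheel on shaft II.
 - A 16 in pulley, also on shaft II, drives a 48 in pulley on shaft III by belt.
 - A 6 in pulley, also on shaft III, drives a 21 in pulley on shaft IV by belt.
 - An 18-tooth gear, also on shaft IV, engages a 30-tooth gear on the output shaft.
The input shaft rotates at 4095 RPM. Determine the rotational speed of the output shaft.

worm 36/4 = 9 → 4095/9 = 455 RPM
belt 48/16 = 3 → 455/3 = 151.67 RPM
belt 21/6 = 3.5 → 151.67/3.5 = 43.333 RPM
gear mesh 30/18 = 1.6667 → 43.333/1.6667 = 26 RPM

26 RPM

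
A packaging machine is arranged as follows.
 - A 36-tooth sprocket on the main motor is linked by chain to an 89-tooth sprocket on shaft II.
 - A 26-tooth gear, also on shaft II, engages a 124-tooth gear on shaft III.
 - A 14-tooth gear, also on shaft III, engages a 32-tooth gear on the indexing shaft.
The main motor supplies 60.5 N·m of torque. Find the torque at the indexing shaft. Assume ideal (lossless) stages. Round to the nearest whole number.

Chain: ratio = 89/36 = 2.4722; torque at shaft II = 60.5 × 2.4722 = 149.57 N·m.
Gear mesh: ratio = 124/26 = 4.7692; torque at shaft III = 149.57 × 4.7692 = 713.33 N·m.
Gear mesh: ratio = 32/14 = 2.2857; torque at the indexing shaft = 713.33 × 2.2857 = 1630.5 N·m.

1630 N·m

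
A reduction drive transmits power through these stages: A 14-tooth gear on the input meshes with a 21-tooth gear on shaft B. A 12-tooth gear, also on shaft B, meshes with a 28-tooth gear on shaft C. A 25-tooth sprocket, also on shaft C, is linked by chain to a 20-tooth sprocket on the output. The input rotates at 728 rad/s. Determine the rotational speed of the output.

260 rad/s

gear mesh 21/14 = 1.5 → 728/1.5 = 485.33 rad/s
gear mesh 28/12 = 2.3333 → 485.33/2.3333 = 208 rad/s
chain 20/25 = 0.8 → 208/0.8 = 260 rad/s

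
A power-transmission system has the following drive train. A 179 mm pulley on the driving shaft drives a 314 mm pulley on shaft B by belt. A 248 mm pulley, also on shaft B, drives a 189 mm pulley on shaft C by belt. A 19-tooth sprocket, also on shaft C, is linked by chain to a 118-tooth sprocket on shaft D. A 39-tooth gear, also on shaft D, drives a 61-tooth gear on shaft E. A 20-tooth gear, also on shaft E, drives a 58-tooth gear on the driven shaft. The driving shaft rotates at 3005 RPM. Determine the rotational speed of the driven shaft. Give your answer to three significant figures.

79.8 RPM

belt 314/179 = 1.7542 → 3005/1.7542 = 1713 RPM
belt 189/248 = 0.7621 → 1713/0.7621 = 2247.8 RPM
chain 118/19 = 6.2105 → 2247.8/6.2105 = 361.93 RPM
gear mesh 61/39 = 1.5641 → 361.93/1.5641 = 231.4 RPM
gear mesh 58/20 = 2.9 → 231.4/2.9 = 79.793 RPM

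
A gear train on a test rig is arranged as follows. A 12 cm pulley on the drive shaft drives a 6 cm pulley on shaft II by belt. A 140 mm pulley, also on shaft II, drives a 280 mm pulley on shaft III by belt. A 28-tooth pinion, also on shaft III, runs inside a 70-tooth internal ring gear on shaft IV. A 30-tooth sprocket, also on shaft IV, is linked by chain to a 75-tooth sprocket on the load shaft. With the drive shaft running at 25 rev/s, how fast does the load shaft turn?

4 rev/s

belt 6/12 = 0.5 → 25/0.5 = 50 rev/s
belt 280/140 = 2 → 50/2 = 25 rev/s
internal gear 70/28 = 2.5 → 25/2.5 = 10 rev/s
chain 75/30 = 2.5 → 10/2.5 = 4 rev/s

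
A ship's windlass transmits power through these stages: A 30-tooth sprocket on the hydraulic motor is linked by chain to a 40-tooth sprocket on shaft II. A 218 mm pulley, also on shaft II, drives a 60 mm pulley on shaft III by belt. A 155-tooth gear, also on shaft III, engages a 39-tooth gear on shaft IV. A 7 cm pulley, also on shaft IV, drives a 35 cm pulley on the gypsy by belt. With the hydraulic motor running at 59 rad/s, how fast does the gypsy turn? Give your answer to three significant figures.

128 rad/s

the hydraulic motor → shaft II (chain, 40/30): 59 ÷ 1.3333 = 44.25 rad/s
shaft II → shaft III (belt, 60/218): 44.25 ÷ 0.27523 = 160.77 rad/s
shaft III → shaft IV (gear mesh, 39/155): 160.77 ÷ 0.25161 = 638.98 rad/s
shaft IV → the gypsy (belt, 35/7): 638.98 ÷ 5 = 127.8 rad/s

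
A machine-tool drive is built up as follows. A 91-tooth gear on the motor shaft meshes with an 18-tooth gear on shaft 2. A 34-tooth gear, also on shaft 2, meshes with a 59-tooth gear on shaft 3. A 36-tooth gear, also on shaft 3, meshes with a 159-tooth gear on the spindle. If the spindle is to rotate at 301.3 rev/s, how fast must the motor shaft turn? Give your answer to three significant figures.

Overall ratio R = 0.1978 × 1.7353 × 4.4167 = 1.516.
Required input speed = output speed × R = 301.3 × 1.516 = 456.77 rev/s.

457 rev/s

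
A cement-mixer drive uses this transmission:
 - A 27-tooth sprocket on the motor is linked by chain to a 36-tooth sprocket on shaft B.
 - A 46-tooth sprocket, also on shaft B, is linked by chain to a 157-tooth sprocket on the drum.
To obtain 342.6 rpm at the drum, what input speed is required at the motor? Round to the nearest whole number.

Overall ratio R = 1.3333 × 3.413 = 4.5507.
Required input speed = output speed × R = 342.6 × 4.5507 = 1559.1 rpm.

1559 rpm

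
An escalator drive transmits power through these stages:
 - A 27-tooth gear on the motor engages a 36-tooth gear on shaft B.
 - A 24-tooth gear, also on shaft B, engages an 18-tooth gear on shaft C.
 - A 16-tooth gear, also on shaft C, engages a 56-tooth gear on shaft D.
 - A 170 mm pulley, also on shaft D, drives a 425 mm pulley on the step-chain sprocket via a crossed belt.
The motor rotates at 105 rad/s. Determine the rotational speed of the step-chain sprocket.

12 rad/s

the motor → shaft B (gear mesh, 36/27): 105 ÷ 1.3333 = 78.75 rad/s
shaft B → shaft C (gear mesh, 18/24): 78.75 ÷ 0.75 = 105 rad/s
shaft C → shaft D (gear mesh, 56/16): 105 ÷ 3.5 = 30 rad/s
shaft D → the step-chain sprocket (belt, 425/170): 30 ÷ 2.5 = 12 rad/s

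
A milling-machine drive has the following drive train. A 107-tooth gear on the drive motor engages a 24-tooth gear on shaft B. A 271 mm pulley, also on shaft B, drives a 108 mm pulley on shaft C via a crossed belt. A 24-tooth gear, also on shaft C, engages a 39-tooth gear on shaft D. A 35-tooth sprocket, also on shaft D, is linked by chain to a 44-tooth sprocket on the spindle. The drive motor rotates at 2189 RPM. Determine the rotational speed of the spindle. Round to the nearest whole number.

the drive motor → shaft B (gear mesh, 24/107): 2189 ÷ 0.2243 = 9759.3 RPM
shaft B → shaft C (belt, 108/271): 9759.3 ÷ 0.39852 = 24489 RPM
shaft C → shaft D (gear mesh, 39/24): 24489 ÷ 1.625 = 15070 RPM
shaft D → the spindle (chain, 44/35): 15070 ÷ 1.2571 = 11987 RPM

11987 RPM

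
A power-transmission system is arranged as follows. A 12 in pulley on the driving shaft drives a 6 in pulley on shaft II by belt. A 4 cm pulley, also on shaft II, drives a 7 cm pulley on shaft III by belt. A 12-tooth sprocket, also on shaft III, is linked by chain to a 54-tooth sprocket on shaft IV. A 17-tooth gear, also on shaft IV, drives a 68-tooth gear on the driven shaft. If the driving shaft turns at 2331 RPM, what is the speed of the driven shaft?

belt 6/12 = 0.5 → 2331/0.5 = 4662 RPM
belt 7/4 = 1.75 → 4662/1.75 = 2664 RPM
chain 54/12 = 4.5 → 2664/4.5 = 592 RPM
gear mesh 68/17 = 4 → 592/4 = 148 RPM

148 RPM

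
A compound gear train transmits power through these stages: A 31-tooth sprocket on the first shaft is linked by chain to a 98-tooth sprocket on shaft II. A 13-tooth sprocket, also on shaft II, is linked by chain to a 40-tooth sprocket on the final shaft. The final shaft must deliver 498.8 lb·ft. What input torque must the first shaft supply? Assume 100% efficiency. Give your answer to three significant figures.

51.3 lb·ft

Overall ratio R = 3.1613 × 3.0769 = 9.727.
Input torque = output torque / R = 498.8 / 9.727 = 51.28 lb·ft.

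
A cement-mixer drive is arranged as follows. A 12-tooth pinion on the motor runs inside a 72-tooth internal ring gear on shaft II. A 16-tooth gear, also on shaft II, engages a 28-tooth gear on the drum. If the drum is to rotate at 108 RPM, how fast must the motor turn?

Overall ratio R = 6 × 1.75 = 10.5.
Required input speed = output speed × R = 108 × 10.5 = 1134 RPM.

1134 RPM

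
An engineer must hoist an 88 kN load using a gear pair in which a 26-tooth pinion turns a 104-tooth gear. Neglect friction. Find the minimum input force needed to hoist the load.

22 kN

Gear pair MA = 104/26 = 4.
Effort = load / MA = 88 / 4 = 22 kN.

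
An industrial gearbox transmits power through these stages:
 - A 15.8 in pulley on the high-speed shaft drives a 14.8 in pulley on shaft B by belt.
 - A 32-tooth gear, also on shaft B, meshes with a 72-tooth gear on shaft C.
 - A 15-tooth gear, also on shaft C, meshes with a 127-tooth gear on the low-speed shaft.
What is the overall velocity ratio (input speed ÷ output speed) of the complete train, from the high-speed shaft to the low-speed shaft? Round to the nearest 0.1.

Each stage contributes driven/driver: belt 14.8/15.8 = 0.93671, gear mesh 72/32 = 2.25, gear mesh 127/15 = 8.4667.
Overall: 0.93671 × 2.25 × 8.4667 = 17.844.

17.8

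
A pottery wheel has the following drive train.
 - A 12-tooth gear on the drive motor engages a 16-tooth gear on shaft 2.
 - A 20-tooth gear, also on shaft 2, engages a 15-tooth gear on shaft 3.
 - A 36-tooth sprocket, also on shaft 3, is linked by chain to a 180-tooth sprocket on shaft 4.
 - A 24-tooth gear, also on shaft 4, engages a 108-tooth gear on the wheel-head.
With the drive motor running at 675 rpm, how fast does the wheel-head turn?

gear mesh 16/12 = 1.3333 → 675/1.3333 = 506.25 rpm
gear mesh 15/20 = 0.75 → 506.25/0.75 = 675 rpm
chain 180/36 = 5 → 675/5 = 135 rpm
gear mesh 108/24 = 4.5 → 135/4.5 = 30 rpm

30 rpm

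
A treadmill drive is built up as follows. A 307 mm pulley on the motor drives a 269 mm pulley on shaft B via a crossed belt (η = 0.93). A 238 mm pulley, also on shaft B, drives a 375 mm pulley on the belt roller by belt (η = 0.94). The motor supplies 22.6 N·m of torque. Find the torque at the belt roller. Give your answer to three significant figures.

belt 269/307 = 0.87622 → τ = 22.6·0.87622·0.93 = 18.416 N·m
belt 375/238 = 1.5756 → τ = 18.416·1.5756·0.94 = 27.276 N·m

27.3 N·m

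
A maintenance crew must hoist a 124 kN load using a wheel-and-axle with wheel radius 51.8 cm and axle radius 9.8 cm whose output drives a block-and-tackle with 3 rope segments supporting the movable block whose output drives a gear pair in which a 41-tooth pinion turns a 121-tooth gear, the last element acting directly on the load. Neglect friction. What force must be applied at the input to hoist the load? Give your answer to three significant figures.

2.65 kN

Wheel-and-axle MA = R/r = 51.8/9.8 = 5.2857.
Block-and-tackle MA = number of supporting rope parts = 3.
Gear pair MA = 121/41 = 2.9512.
Combined ideal MA = 5.2857 × 3 × 2.9512 = 46.798.
Effort = load / MA = 124 / 46.798 = 2.6497 kN.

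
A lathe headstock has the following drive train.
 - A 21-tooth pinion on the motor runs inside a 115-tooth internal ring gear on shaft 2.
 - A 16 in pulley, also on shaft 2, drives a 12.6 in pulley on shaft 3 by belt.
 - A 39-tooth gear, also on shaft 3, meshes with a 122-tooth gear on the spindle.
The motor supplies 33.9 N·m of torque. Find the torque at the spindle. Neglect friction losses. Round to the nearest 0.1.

Internal gear: ratio = 115/21 = 5.4762; torque at shaft 2 = 33.9 × 5.4762 = 185.64 N·m.
Belt: ratio = 12.6/16 = 0.7875; torque at shaft 3 = 185.64 × 0.7875 = 146.19 N·m.
Gear mesh: ratio = 122/39 = 3.1282; torque at the spindle = 146.19 × 3.1282 = 457.32 N·m.

457.3 N·m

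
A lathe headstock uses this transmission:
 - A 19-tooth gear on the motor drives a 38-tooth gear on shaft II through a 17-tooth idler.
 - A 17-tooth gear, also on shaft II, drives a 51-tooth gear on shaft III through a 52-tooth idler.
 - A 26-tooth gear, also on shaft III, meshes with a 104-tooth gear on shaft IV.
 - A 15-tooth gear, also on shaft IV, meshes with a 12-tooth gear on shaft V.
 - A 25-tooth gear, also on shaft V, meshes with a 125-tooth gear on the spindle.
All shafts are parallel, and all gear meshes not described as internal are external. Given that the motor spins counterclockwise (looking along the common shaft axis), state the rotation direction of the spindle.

the motor → shaft II: driver → idler → driven is 2 external meshes, 2 reversals → CCW.
shaft II → shaft III: driver → idler → driven is 2 external meshes, 2 reversals → CCW.
shaft III → shaft IV: external mesh, 1 reversal → CW.
shaft IV → shaft V: external mesh, 1 reversal → CCW.
shaft V → the spindle: external mesh, 1 reversal → CW.
7 reversals in total — an odd number — so the spindle turns opposite to the motor.

clockwise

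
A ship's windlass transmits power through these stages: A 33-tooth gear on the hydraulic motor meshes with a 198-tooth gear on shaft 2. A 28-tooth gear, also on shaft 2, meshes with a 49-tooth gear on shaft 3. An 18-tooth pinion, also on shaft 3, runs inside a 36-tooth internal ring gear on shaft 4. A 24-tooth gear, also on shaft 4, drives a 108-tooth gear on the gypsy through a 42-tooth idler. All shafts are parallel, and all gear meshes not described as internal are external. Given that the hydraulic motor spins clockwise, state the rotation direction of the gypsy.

clockwise

the hydraulic motor → shaft 2: external mesh, 1 reversal → CCW.
shaft 2 → shaft 3: external mesh, 1 reversal → CW.
shaft 3 → shaft 4: internal mesh, same direction → CW.
shaft 4 → the gypsy: driver → idler → driven is 2 external meshes, 2 reversals → CW.
4 reversals in total — an even number — so the gypsy turns the same way as the hydraulic motor.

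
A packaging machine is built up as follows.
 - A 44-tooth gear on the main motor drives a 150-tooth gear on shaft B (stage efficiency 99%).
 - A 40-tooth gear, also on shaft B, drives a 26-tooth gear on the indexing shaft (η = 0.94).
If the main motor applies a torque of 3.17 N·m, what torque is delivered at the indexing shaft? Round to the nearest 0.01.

6.54 N·m

After the gear mesh (150/44): 3.17 × 3.4091 × 0.99 = 10.699 N·m
After the gear mesh (26/40): 10.699 × 0.65 × 0.94 = 6.5369 N·m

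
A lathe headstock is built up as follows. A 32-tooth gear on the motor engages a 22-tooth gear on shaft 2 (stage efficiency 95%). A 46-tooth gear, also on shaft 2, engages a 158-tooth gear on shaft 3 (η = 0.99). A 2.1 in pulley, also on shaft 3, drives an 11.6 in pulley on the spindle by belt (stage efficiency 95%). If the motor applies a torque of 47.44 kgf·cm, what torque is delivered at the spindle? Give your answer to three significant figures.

gear mesh 22/32 = 0.6875 → τ = 47.44·0.6875·0.95 = 30.984 kgf·cm
gear mesh 158/46 = 3.4348 → τ = 30.984·3.4348·0.99 = 105.36 kgf·cm
belt 11.6/2.1 = 5.5238 → τ = 105.36·5.5238·0.95 = 552.89 kgf·cm

553 kgf·cm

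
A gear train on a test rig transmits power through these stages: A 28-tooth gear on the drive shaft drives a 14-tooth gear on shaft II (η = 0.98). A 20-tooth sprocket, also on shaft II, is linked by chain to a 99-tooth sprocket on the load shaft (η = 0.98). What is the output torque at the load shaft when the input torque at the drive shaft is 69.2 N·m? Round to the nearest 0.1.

gear mesh 14/28 = 0.5 → τ = 69.2·0.5·0.98 = 33.908 N·m
chain 99/20 = 4.95 → τ = 33.908·4.95·0.98 = 164.49 N·m

164.5 N·m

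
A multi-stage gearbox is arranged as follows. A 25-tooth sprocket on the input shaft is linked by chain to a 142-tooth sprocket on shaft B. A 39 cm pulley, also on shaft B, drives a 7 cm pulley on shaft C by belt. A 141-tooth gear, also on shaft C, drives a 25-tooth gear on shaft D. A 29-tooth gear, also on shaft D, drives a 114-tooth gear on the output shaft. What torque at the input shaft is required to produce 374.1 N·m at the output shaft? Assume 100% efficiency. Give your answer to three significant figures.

Overall ratio R = 5.68 × 0.17949 × 0.1773 × 3.931 = 0.71057.
Input torque = output torque / R = 374.1 / 0.71057 = 526.48 N·m.

526 N·m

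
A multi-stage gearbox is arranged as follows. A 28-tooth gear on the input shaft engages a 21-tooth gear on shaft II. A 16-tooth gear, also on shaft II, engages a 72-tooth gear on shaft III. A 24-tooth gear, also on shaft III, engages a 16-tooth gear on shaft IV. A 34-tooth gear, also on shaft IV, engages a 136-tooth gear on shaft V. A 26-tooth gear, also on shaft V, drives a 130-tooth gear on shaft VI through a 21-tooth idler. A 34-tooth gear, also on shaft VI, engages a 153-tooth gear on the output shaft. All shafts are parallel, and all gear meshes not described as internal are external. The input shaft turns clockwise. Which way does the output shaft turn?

the input shaft → shaft II: external mesh, 1 reversal → CCW.
shaft II → shaft III: external mesh, 1 reversal → CW.
shaft III → shaft IV: external mesh, 1 reversal → CCW.
shaft IV → shaft V: external mesh, 1 reversal → CW.
shaft V → shaft VI: driver → idler → driven is 2 external meshes, 2 reversals → CW.
shaft VI → the output shaft: external mesh, 1 reversal → CCW.
7 reversals in total — an odd number — so the output shaft turns opposite to the input shaft.

counterclockwise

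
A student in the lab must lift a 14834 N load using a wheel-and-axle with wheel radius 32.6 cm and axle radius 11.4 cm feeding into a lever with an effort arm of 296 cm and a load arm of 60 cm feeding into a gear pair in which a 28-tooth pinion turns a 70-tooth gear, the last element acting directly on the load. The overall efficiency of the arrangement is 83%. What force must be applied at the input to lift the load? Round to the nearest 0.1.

Wheel-and-axle MA = R/r = 32.6/11.4 = 2.8596.
Lever MA = effort arm / load arm = 296/60 = 4.9333.
Gear pair MA = 70/28 = 2.5.
Combined ideal MA = 2.8596 × 4.9333 × 2.5 = 35.269.
Actual MA = 35.269 × 0.83 = 29.273.
Effort = load / actual MA = 14834 / 29.273 = 506.74 N.

506.7 N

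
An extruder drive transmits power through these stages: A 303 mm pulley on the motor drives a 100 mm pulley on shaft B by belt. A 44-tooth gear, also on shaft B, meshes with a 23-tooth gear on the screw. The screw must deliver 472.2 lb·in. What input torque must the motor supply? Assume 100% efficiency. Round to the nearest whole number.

2737 lb·in

Overall ratio R = 0.33003 × 0.52273 = 0.17252.
Input torque = output torque / R = 472.2 / 0.17252 = 2737.1 lb·in.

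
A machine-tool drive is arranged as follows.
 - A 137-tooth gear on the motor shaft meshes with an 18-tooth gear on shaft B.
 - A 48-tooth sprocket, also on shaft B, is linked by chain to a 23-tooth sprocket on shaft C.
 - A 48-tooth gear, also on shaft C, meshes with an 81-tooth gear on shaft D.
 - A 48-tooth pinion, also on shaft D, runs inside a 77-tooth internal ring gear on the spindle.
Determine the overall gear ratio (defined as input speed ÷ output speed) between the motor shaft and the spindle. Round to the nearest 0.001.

Each stage contributes driven/driver: gear mesh 18/137 = 0.13139, chain 23/48 = 0.47917, gear mesh 81/48 = 1.6875, internal gear 77/48 = 1.6042.
Overall: 0.13139 × 0.47917 × 1.6875 × 1.6042 = 0.17042.

0.170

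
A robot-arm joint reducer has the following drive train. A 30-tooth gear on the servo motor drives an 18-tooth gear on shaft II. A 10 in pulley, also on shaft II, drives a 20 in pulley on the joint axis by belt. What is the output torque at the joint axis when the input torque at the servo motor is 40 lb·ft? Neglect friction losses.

After the gear mesh (18/30): 40 × 0.6 = 24 lb·ft
After the belt (20/10): 24 × 2 = 48 lb·ft

48 lb·ft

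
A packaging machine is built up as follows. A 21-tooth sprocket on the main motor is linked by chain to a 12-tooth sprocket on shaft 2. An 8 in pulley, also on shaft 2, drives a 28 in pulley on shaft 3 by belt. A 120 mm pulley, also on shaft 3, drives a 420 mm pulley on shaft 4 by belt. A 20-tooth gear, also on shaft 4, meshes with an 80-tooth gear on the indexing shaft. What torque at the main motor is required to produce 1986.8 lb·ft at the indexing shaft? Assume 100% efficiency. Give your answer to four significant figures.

Overall ratio R = 0.57143 × 3.5 × 3.5 × 4 = 28.
Input torque = output torque / R = 1986.8 / 28 = 70.957 lb·ft.

70.96 lb·ft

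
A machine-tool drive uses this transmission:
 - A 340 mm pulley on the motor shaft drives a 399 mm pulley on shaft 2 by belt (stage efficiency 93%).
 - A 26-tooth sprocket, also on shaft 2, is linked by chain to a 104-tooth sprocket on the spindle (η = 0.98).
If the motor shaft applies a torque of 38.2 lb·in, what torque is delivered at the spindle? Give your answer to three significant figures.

belt 399/340 = 1.1735 → τ = 38.2·1.1735·0.93 = 41.691 lb·in
chain 104/26 = 4 → τ = 41.691·4·0.98 = 163.43 lb·in

163 lb·in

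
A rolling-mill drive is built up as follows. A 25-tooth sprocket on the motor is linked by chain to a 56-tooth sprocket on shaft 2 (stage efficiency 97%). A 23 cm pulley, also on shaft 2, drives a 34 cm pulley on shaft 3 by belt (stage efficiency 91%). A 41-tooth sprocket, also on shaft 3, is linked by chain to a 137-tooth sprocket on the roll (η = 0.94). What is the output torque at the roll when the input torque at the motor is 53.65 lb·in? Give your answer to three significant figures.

493 lb·in

After the chain (56/25): 53.65 × 2.24 × 0.97 = 116.57 lb·in
After the belt (34/23): 116.57 × 1.4783 × 0.91 = 156.81 lb·in
After the chain (137/41): 156.81 × 3.3415 × 0.94 = 492.55 lb·in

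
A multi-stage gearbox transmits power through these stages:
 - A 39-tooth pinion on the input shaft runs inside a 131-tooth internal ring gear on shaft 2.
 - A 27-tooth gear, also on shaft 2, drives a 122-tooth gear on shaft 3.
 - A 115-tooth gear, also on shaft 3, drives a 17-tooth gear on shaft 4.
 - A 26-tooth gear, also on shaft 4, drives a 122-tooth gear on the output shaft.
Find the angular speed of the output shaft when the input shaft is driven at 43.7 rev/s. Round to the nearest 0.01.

the input shaft → shaft 2 (internal gear, 131/39): 43.7 ÷ 3.359 = 13.01 rev/s
shaft 2 → shaft 3 (gear mesh, 122/27): 13.01 ÷ 4.5185 = 2.8792 rev/s
shaft 3 → shaft 4 (gear mesh, 17/115): 2.8792 ÷ 0.14783 = 19.477 rev/s
shaft 4 → the output shaft (gear mesh, 122/26): 19.477 ÷ 4.6923 = 4.1509 rev/s

4.15 rev/s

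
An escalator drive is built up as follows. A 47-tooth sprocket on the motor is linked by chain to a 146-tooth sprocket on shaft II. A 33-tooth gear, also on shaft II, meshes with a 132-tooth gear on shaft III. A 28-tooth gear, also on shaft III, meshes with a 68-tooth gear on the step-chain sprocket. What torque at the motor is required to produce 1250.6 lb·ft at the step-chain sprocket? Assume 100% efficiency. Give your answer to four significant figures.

41.44 lb·ft

Overall ratio R = 3.1064 × 4 × 2.4286 = 30.176.
Input torque = output torque / R = 1250.6 / 30.176 = 41.443 lb·ft.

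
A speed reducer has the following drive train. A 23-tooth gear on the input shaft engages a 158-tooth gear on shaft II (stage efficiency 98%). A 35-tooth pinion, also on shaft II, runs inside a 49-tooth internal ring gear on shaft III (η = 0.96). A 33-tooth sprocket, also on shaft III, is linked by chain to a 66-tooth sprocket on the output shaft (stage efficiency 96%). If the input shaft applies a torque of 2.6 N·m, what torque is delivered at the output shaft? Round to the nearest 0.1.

gear mesh 158/23 = 6.8696 → τ = 2.6·6.8696·0.98 = 17.504 N·m
internal gear 49/35 = 1.4 → τ = 17.504·1.4·0.96 = 23.525 N·m
chain 66/33 = 2 → τ = 23.525·2·0.96 = 45.168 N·m

45.2 N·m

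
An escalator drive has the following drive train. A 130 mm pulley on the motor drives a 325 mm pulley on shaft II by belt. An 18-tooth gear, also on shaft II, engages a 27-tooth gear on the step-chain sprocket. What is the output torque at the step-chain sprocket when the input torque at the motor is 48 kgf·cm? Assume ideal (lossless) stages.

180 kgf·cm

After the belt (325/130): 48 × 2.5 = 120 kgf·cm
After the gear mesh (27/18): 120 × 1.5 = 180 kgf·cm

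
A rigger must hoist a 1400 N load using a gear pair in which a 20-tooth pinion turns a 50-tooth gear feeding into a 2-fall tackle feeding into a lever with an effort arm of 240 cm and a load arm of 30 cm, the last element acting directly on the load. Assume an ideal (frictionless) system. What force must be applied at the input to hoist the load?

Gear pair MA = 50/20 = 2.5.
Block-and-tackle MA = number of supporting rope parts = 2.
Lever MA = effort arm / load arm = 240/30 = 8.
Combined ideal MA = 2.5 × 2 × 8 = 40.
Effort = load / MA = 1400 / 40 = 35 N.

35 N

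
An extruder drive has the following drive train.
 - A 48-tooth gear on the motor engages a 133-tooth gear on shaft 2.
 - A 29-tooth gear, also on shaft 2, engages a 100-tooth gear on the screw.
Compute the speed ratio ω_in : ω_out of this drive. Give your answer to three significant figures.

9.55

Each stage contributes driven/driver: gear mesh 133/48 = 2.7708, gear mesh 100/29 = 3.4483.
Overall: 2.7708 × 3.4483 = 9.5546.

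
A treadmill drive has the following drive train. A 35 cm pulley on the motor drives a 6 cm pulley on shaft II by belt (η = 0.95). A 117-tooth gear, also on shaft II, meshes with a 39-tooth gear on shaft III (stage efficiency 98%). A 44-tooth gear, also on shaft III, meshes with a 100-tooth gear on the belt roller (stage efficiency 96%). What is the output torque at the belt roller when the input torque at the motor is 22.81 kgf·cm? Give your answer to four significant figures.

belt 6/35 = 0.17143 → τ = 22.81·0.17143·0.95 = 3.7148 kgf·cm
gear mesh 39/117 = 0.33333 → τ = 3.7148·0.33333·0.98 = 1.2135 kgf·cm
gear mesh 100/44 = 2.2727 → τ = 1.2135·2.2727·0.96 = 2.6476 kgf·cm

2.648 kgf·cm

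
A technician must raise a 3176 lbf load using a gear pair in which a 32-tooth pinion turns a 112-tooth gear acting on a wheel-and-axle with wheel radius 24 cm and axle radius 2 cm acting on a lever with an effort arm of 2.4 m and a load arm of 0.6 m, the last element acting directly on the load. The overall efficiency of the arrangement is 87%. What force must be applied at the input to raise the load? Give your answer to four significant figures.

Gear pair MA = 112/32 = 3.5.
Wheel-and-axle MA = R/r = 24/2 = 12.
Lever MA = effort arm / load arm = 2.4/0.6 = 4.
Combined ideal MA = 3.5 × 12 × 4 = 168.
Actual MA = 168 × 0.87 = 146.16.
Effort = load / actual MA = 3176 / 146.16 = 21.73 lbf.

21.73 lbf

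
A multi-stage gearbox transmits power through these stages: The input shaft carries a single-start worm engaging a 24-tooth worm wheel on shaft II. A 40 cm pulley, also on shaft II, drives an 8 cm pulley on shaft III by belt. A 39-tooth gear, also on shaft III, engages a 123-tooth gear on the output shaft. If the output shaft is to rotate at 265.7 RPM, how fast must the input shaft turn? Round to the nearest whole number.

Overall ratio R = 24 × 0.2 × 3.1538 = 15.138.
Required input speed = output speed × R = 265.7 × 15.138 = 4022.3 RPM.

4022 RPM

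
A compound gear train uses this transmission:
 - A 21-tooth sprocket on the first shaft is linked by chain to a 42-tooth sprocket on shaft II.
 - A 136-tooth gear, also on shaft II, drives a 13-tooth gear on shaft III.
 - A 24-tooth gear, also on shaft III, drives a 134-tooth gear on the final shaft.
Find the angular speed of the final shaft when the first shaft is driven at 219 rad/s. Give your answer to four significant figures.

205.2 rad/s

the first shaft → shaft II (chain, 42/21): 219 ÷ 2 = 109.5 rad/s
shaft II → shaft III (gear mesh, 13/136): 109.5 ÷ 0.095588 = 1145.5 rad/s
shaft III → the final shaft (gear mesh, 134/24): 1145.5 ÷ 5.5833 = 205.17 rad/s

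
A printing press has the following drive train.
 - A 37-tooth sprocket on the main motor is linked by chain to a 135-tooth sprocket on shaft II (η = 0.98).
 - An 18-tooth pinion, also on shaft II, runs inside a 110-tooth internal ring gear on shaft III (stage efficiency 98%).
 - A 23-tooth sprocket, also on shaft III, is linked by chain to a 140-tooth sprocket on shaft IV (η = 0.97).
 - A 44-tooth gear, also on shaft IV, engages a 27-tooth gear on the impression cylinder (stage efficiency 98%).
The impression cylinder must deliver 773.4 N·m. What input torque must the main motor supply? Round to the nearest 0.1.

Overall ratio R = 3.6486 × 6.1111 × 6.087 × 0.61364 = 83.284; overall efficiency η = 0.98 × 0.98 × 0.97 × 0.98 = 0.9130.
Input torque = output torque / (R × η) = 773.4 / (83.284 × 0.9130) = 10.172 N·m.

10.2 N·m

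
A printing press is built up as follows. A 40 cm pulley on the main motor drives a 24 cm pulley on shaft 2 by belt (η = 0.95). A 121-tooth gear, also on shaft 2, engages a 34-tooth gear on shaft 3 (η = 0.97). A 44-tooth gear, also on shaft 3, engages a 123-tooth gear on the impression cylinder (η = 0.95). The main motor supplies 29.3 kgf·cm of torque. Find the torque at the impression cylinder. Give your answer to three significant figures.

12.1 kgf·cm

belt 24/40 = 0.6 → τ = 29.3·0.6·0.95 = 16.701 kgf·cm
gear mesh 34/121 = 0.28099 → τ = 16.701·0.28099·0.97 = 4.5521 kgf·cm
gear mesh 123/44 = 2.7955 → τ = 4.5521·2.7955·0.95 = 12.089 kgf·cm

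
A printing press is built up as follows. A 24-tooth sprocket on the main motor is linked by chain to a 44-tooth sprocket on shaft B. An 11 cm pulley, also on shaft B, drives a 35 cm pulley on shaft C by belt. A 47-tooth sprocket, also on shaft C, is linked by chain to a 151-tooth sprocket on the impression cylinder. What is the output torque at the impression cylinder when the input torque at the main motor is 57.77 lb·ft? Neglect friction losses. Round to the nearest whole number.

Chain: ratio = 44/24 = 1.8333; torque at shaft B = 57.77 × 1.8333 = 105.91 lb·ft.
Belt: ratio = 35/11 = 3.1818; torque at shaft C = 105.91 × 3.1818 = 336.99 lb·ft.
Chain: ratio = 151/47 = 3.2128; torque at the impression cylinder = 336.99 × 3.2128 = 1082.7 lb·ft.

1083 lb·ft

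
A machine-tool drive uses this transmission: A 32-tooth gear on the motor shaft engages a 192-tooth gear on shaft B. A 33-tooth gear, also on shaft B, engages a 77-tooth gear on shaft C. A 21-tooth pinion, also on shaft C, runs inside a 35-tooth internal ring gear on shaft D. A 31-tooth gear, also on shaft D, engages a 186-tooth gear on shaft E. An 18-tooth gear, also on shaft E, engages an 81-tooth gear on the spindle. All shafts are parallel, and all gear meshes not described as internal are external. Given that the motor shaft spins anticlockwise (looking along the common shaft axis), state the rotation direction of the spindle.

anticlockwise

the motor shaft → shaft B: external mesh, 1 reversal → CW.
shaft B → shaft C: external mesh, 1 reversal → CCW.
shaft C → shaft D: internal mesh, same direction → CCW.
shaft D → shaft E: external mesh, 1 reversal → CW.
shaft E → the spindle: external mesh, 1 reversal → CCW.
4 reversals in total — an even number — so the spindle turns the same way as the motor shaft.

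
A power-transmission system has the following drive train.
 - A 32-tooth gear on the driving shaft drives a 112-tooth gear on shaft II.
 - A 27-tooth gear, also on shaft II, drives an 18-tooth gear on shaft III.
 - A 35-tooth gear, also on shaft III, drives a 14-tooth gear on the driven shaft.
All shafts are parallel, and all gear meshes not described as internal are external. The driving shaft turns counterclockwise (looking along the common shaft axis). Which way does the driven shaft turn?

clockwise

the driving shaft → shaft II: external mesh, 1 reversal → CW.
shaft II → shaft III: external mesh, 1 reversal → CCW.
shaft III → the driven shaft: external mesh, 1 reversal → CW.
3 reversals in total — an odd number — so the driven shaft turns opposite to the driving shaft.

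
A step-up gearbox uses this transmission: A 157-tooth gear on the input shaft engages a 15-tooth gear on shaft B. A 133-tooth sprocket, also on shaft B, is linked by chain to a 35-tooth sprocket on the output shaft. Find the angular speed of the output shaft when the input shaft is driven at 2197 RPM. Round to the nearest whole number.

the input shaft → shaft B (gear mesh, 15/157): 2197 ÷ 0.095541 = 22995 RPM
shaft B → the output shaft (chain, 35/133): 22995 ÷ 0.26316 = 87382 RPM

87382 RPM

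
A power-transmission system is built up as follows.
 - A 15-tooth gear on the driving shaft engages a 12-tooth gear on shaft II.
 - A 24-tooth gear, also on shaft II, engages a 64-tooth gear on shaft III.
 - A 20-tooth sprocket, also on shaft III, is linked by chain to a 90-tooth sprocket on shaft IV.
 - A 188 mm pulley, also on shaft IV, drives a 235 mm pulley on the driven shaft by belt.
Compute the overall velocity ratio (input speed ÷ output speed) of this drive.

Each stage contributes driven/driver: gear mesh 12/15 = 0.8, gear mesh 64/24 = 2.6667, chain 90/20 = 4.5, belt 235/188 = 1.25.
Overall: 0.8 × 2.6667 × 4.5 × 1.25 = 12.

12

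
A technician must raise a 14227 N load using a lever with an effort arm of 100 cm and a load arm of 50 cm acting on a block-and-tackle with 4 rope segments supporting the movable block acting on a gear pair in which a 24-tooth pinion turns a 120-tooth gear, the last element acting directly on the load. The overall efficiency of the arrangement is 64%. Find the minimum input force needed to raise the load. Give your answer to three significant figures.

556 N

Lever MA = effort arm / load arm = 100/50 = 2.
Block-and-tackle MA = number of supporting rope parts = 4.
Gear pair MA = 120/24 = 5.
Combined ideal MA = 2 × 4 × 5 = 40.
Actual MA = 40 × 0.64 = 25.6.
Effort = load / actual MA = 14227 / 25.6 = 555.74 N.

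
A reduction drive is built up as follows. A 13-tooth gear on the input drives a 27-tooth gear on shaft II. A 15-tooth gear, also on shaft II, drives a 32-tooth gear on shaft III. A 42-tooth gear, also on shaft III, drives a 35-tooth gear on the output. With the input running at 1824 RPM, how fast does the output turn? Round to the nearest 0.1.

gear mesh 27/13 = 2.0769 → 1824/2.0769 = 878.22 RPM
gear mesh 32/15 = 2.1333 → 878.22/2.1333 = 411.67 RPM
gear mesh 35/42 = 0.83333 → 411.67/0.83333 = 494 RPM

494.0 RPM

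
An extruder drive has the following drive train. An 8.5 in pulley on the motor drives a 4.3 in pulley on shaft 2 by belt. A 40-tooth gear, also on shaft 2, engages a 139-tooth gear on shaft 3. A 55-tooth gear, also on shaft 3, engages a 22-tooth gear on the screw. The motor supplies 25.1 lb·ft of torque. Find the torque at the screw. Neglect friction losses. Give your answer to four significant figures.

belt 4.3/8.5 = 0.50588 → τ = 25.1·0.50588 = 12.698 lb·ft
gear mesh 139/40 = 3.475 → τ = 12.698·3.475 = 44.124 lb·ft
gear mesh 22/55 = 0.4 → τ = 44.124·0.4 = 17.65 lb·ft

17.65 lb·ft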